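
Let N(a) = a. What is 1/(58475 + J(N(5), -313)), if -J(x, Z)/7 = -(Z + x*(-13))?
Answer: 1/55829 ≈ 1.7912e-5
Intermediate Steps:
J(x, Z) = -91*x + 7*Z (J(x, Z) = -(-7)*(Z + x*(-13)) = -(-7)*(Z - 13*x) = -7*(-Z + 13*x) = -91*x + 7*Z)
1/(58475 + J(N(5), -313)) = 1/(58475 + (-91*5 + 7*(-313))) = 1/(58475 + (-455 - 2191)) = 1/(58475 - 2646) = 1/55829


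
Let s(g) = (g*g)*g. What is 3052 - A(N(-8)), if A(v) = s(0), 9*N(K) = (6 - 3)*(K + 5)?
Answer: 3052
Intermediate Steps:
s(g) = g³ (s(g) = g²*g = g³)
N(K) = 5/3 + K/3 (N(K) = ((6 - 3)*(K + 5))/9 = (3*(5 + K))/9 = (15 + 3*K)/9 = 5/3 + K/3)
A(v) = 0 (A(v) = 0³ = 0)
3052 - A(N(-8)) = 3052 - 1*0 = 3052 + 0 = 3052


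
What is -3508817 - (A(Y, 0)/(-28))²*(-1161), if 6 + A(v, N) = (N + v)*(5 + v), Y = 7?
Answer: -685962251/196 ≈ -3.4998e+6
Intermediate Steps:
A(v, N) = -6 + (5 + v)*(N + v) (A(v, N) = -6 + (N + v)*(5 + v) = -6 + (5 + v)*(N + v))
-3508817 - (A(Y, 0)/(-28))²*(-1161) = -3508817 - ((-6 + 7² + 5*0 + 5*7 + 0*7)/(-28))²*(-1161) = -3508817 - ((-6 + 49 + 0 + 35 + 0)*(-1/28))²*(-1161) = -3508817 - (78*(-1/28))²*(-1161) = -3508817 - (-39/14)²*(-1161) = -3508817 - 1521*(-1161)/196 = -3508817 - 1*(-1765881/196) = -3508817 + 1765881/196 = -685962251/196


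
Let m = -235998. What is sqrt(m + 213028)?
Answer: I*sqrt(22970) ≈ 151.56*I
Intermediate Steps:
sqrt(m + 213028) = sqrt(-235998 + 213028) = sqrt(-22970) = I*sqrt(22970)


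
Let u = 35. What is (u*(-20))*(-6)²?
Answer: -25200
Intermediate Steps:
(u*(-20))*(-6)² = (35*(-20))*(-6)² = -700*36 = -25200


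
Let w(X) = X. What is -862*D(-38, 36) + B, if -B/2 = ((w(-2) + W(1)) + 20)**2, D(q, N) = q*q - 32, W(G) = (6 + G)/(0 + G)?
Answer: -1218394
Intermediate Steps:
W(G) = (6 + G)/G
D(q, N) = -32 + q**2 (D(q, N) = q**2 - 32 = -32 + q**2)
B = -1250 (B = -2*((-2 + (6 + 1)/1) + 20)**2 = -2*((-2 + 1*7) + 20)**2 = -2*((-2 + 7) + 20)**2 = -2*(5 + 20)**2 = -2*25**2 = -2*625 = -1250)
-862*D(-38, 36) + B = -862*(-32 + (-38)**2) - 1250 = -862*(-32 + 1444) - 1250 = -862*1412 - 1250 = -1217144 - 1250 = -1218394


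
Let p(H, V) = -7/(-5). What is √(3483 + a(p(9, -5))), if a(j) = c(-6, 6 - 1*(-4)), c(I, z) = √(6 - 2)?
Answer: √3485 ≈ 59.034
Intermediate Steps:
p(H, V) = 7/5 (p(H, V) = -7*(-⅕) = 7/5)
c(I, z) = 2 (c(I, z) = √4 = 2)
a(j) = 2
√(3483 + a(p(9, -5))) = √(3483 + 2) = √3485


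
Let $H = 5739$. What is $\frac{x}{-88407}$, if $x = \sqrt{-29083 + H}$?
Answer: $- \frac{4 i \sqrt{1459}}{88407} \approx - 0.0017282 i$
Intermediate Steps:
$x = 4 i \sqrt{1459}$ ($x = \sqrt{-29083 + 5739} = \sqrt{-23344} = 4 i \sqrt{1459} \approx 152.79 i$)
$\frac{x}{-88407} = \frac{4 i \sqrt{1459}}{-88407} = 4 i \sqrt{1459} \left(- \frac{1}{88407}\right) = - \frac{4 i \sqrt{1459}}{88407}$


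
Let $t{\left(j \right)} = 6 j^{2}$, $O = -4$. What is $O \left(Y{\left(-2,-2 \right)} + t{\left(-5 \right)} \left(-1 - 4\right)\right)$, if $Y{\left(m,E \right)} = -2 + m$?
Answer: $3016$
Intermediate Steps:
$O \left(Y{\left(-2,-2 \right)} + t{\left(-5 \right)} \left(-1 - 4\right)\right) = - 4 \left(\left(-2 - 2\right) + 6 \left(-5\right)^{2} \left(-1 - 4\right)\right) = - 4 \left(-4 + 6 \cdot 25 \left(-5\right)\right) = - 4 \left(-4 + 150 \left(-5\right)\right) = - 4 \left(-4 - 750\right) = \left(-4\right) \left(-754\right) = 3016$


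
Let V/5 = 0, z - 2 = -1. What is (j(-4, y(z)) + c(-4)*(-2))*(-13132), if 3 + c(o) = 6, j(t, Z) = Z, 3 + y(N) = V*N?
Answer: 118188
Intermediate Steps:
z = 1 (z = 2 - 1 = 1)
V = 0 (V = 5*0 = 0)
y(N) = -3 (y(N) = -3 + 0*N = -3 + 0 = -3)
c(o) = 3 (c(o) = -3 + 6 = 3)
(j(-4, y(z)) + c(-4)*(-2))*(-13132) = (-3 + 3*(-2))*(-13132) = (-3 - 6)*(-13132) = -9*(-13132) = 118188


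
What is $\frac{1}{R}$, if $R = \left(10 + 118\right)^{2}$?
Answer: $\frac{1}{16384} \approx 6.1035 \cdot 10^{-5}$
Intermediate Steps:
$R = 16384$ ($R = 128^{2} = 16384$)
$\frac{1}{R} = \frac{1}{16384}$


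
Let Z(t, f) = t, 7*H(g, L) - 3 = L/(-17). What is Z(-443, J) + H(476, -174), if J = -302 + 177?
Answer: -52492/119 ≈ -441.11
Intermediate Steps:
H(g, L) = 3/7 - L/119 (H(g, L) = 3/7 + (L/(-17))/7 = 3/7 + (L*(-1/17))/7 = 3/7 + (-L/17)/7 = 3/7 - L/119)
J = -125
Z(-443, J) + H(476, -174) = -443 + (3/7 - 1/119*(-174)) = -443 + (3/7 + 174/119) = -443 + 225/119 = -52492/119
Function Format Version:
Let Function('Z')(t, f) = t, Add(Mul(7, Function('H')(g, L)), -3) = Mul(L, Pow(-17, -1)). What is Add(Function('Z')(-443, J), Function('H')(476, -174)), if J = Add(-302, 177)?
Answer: Rational(-52492, 119) ≈ -441.11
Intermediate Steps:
Function('H')(g, L) = Add(Rational(3, 7), Mul(Rational(-1, 119), L)) (Function('H')(g, L) = Add(Rational(3, 7), Mul(Rational(1, 7), Mul(L, Pow(-17, -1)))) = Add(Rational(3, 7), Mul(Rational(1, 7), Mul(L, Rational(-1, 17)))) = Add(Rational(3, 7), Mul(Rational(1, 7), Mul(Rational(-1, 17), L))) = Add(Rational(3, 7), Mul(Rational(-1, 119), L)))
J = -125
Add(Function('Z')(-443, J), Function('H')(476, -174)) = Add(-443, Add(Rational(3, 7), Mul(Rational(-1, 119), -174))) = Add(-443, Add(Rational(3, 7), Rational(174, 119))) = Add(-443, Rational(225, 119)) = Rational(-52492, 119)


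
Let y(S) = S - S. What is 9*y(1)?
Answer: 0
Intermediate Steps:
y(S) = 0
9*y(1) = 9*0 = 0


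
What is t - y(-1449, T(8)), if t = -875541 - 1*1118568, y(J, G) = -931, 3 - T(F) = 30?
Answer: -1993178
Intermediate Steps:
T(F) = -27 (T(F) = 3 - 1*30 = 3 - 30 = -27)
t = -1994109 (t = -875541 - 1118568 = -1994109)
t - y(-1449, T(8)) = -1994109 - 1*(-931) = -1994109 + 931 = -1993178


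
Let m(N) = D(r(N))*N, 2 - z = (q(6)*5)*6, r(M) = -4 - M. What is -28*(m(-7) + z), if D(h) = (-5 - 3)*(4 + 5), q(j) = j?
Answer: -9128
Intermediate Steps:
D(h) = -72 (D(h) = -8*9 = -72)
z = -178 (z = 2 - 6*5*6 = 2 - 30*6 = 2 - 1*180 = 2 - 180 = -178)
m(N) = -72*N
-28*(m(-7) + z) = -28*(-72*(-7) - 178) = -28*(504 - 178) = -28*326 = -9128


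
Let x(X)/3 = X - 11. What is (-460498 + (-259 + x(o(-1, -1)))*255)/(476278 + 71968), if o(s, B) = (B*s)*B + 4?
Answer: -532663/548246 ≈ -0.97158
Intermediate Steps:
o(s, B) = 4 + s*B**2 (o(s, B) = s*B**2 + 4 = 4 + s*B**2)
x(X) = -33 + 3*X (x(X) = 3*(X - 11) = 3*(-11 + X) = -33 + 3*X)
(-460498 + (-259 + x(o(-1, -1)))*255)/(476278 + 71968) = (-460498 + (-259 + (-33 + 3*(4 - 1*(-1)**2)))*255)/(476278 + 71968) = (-460498 + (-259 + (-33 + 3*(4 - 1*1)))*255)/548246 = (-460498 + (-259 + (-33 + 3*(4 - 1)))*255)*(1/548246) = (-460498 + (-259 + (-33 + 3*3))*255)*(1/548246) = (-460498 + (-259 + (-33 + 9))*255)*(1/548246) = (-460498 + (-259 - 24)*255)*(1/548246) = (-460498 - 283*255)*(1/548246) = (-460498 - 72165)*(1/548246) = -532663*1/548246 = -532663/548246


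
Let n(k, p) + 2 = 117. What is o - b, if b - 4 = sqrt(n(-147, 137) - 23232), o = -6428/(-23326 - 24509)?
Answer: -184912/47835 - I*sqrt(23117) ≈ -3.8656 - 152.04*I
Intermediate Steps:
n(k, p) = 115 (n(k, p) = -2 + 117 = 115)
o = 6428/47835 (o = -6428/(-47835) = -6428*(-1/47835) = 6428/47835 ≈ 0.13438)
b = 4 + I*sqrt(23117) (b = 4 + sqrt(115 - 23232) = 4 + sqrt(-23117) = 4 + I*sqrt(23117) ≈ 4.0 + 152.04*I)
o - b = 6428/47835 - (4 + I*sqrt(23117)) = 6428/47835 + (-4 - I*sqrt(23117)) = -184912/47835 - I*sqrt(23117)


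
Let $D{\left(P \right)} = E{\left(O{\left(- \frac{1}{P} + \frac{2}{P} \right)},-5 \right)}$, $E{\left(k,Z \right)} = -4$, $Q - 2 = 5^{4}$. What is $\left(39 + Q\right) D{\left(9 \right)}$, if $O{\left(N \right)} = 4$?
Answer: $-2664$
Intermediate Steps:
$Q = 627$ ($Q = 2 + 5^{4} = 2 + 625 = 627$)
$D{\left(P \right)} = -4$
$\left(39 + Q\right) D{\left(9 \right)} = \left(39 + 627\right) \left(-4\right) = 666 \left(-4\right) = -2664$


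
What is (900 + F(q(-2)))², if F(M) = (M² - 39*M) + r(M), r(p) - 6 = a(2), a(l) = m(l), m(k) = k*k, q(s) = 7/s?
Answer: 17935225/16 ≈ 1.1210e+6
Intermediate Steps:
m(k) = k²
a(l) = l²
r(p) = 10 (r(p) = 6 + 2² = 6 + 4 = 10)
F(M) = 10 + M² - 39*M (F(M) = (M² - 39*M) + 10 = 10 + M² - 39*M)
(900 + F(q(-2)))² = (900 + (10 + (7/(-2))² - 273/(-2)))² = (900 + (10 + (7*(-½))² - 273*(-1)/2))² = (900 + (10 + (-7/2)² - 39*(-7/2)))² = (900 + (10 + 49/4 + 273/2))² = (900 + 635/4)² = (4235/4)² = 17935225/16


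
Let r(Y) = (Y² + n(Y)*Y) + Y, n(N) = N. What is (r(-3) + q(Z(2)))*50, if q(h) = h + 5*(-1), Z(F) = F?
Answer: 600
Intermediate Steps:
r(Y) = Y + 2*Y² (r(Y) = (Y² + Y*Y) + Y = (Y² + Y²) + Y = 2*Y² + Y = Y + 2*Y²)
q(h) = -5 + h (q(h) = h - 5 = -5 + h)
(r(-3) + q(Z(2)))*50 = (-3*(1 + 2*(-3)) + (-5 + 2))*50 = (-3*(1 - 6) - 3)*50 = (-3*(-5) - 3)*50 = (15 - 3)*50 = 12*50 = 600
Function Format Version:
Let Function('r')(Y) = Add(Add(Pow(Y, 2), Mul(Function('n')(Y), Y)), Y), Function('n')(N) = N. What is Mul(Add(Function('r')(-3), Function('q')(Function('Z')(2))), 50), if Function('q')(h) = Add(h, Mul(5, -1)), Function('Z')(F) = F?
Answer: 600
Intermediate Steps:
Function('r')(Y) = Add(Y, Mul(2, Pow(Y, 2))) (Function('r')(Y) = Add(Add(Pow(Y, 2), Mul(Y, Y)), Y) = Add(Add(Pow(Y, 2), Pow(Y, 2)), Y) = Add(Mul(2, Pow(Y, 2)), Y) = Add(Y, Mul(2, Pow(Y, 2))))
Function('q')(h) = Add(-5, h) (Function('q')(h) = Add(h, -5) = Add(-5, h))
Mul(Add(Function('r')(-3), Function('q')(Function('Z')(2))), 50) = Mul(Add(Mul(-3, Add(1, Mul(2, -3))), Add(-5, 2)), 50) = Mul(Add(Mul(-3, Add(1, -6)), -3), 50) = Mul(Add(Mul(-3, -5), -3), 50) = Mul(Add(15, -3), 50) = Mul(12, 50) = 600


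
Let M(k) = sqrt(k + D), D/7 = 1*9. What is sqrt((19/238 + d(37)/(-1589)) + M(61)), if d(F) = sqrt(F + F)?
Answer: sqrt(233014138 - 1836884*sqrt(74) + 5837617352*sqrt(31))/54026 ≈ 3.3481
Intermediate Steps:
d(F) = sqrt(2)*sqrt(F) (d(F) = sqrt(2*F) = sqrt(2)*sqrt(F))
D = 63 (D = 7*(1*9) = 7*9 = 63)
M(k) = sqrt(63 + k) (M(k) = sqrt(k + 63) = sqrt(63 + k))
sqrt((19/238 + d(37)/(-1589)) + M(61)) = sqrt((19/238 + (sqrt(2)*sqrt(37))/(-1589)) + sqrt(63 + 61)) = sqrt((19*(1/238) + sqrt(74)*(-1/1589)) + sqrt(124)) = sqrt((19/238 - sqrt(74)/1589) + 2*sqrt(31)) = sqrt(19/238 + 2*sqrt(31) - sqrt(74)/1589)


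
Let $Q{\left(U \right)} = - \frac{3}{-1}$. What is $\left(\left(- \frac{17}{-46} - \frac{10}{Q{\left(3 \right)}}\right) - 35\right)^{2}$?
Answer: $\frac{27447121}{19044} \approx 1441.2$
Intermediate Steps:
$Q{\left(U \right)} = 3$ ($Q{\left(U \right)} = \left(-3\right) \left(-1\right) = 3$)
$\left(\left(- \frac{17}{-46} - \frac{10}{Q{\left(3 \right)}}\right) - 35\right)^{2} = \left(\left(- \frac{17}{-46} - \frac{10}{3}\right) - 35\right)^{2} = \left(\left(\left(-17\right) \left(- \frac{1}{46}\right) - \frac{10}{3}\right) - 35\right)^{2} = \left(\left(\frac{17}{46} - \frac{10}{3}\right) - 35\right)^{2} = \left(- \frac{409}{138} - 35\right)^{2} = \left(- \frac{5239}{138}\right)^{2} = \frac{27447121}{19044}$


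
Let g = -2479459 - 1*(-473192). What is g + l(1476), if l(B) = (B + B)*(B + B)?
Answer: 6708037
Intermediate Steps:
g = -2006267 (g = -2479459 + 473192 = -2006267)
l(B) = 4*B² (l(B) = (2*B)*(2*B) = 4*B²)
g + l(1476) = -2006267 + 4*1476² = -2006267 + 4*2178576 = -2006267 + 8714304 = 6708037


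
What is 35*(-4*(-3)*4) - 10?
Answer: 1670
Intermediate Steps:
35*(-4*(-3)*4) - 10 = 35*(12*4) - 10 = 35*48 - 10 = 1680 - 10 = 1670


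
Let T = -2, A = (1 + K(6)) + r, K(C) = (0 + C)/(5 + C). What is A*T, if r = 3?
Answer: -100/11 ≈ -9.0909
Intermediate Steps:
K(C) = C/(5 + C)
A = 50/11 (A = (1 + 6/(5 + 6)) + 3 = (1 + 6/11) + 3 = 17/11 + 3 = 50/11 ≈ 4.5455)
A*T = (50/11)*(-2) = -100/11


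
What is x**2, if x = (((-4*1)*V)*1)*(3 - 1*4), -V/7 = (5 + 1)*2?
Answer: 112896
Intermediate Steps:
V = -84 (V = -7*(5 + 1)*2 = -42*2 = -7*12 = -84)
x = -336 (x = ((-4*1*(-84))*1)*(3 - 1*4) = (-4*(-84)*1)*(3 - 4) = (336*1)*(-1) = 336*(-1) = -336)
x**2 = (-336)**2 = 112896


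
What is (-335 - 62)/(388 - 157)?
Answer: -397/231 ≈ -1.7186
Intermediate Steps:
(-335 - 62)/(388 - 157) = -397/231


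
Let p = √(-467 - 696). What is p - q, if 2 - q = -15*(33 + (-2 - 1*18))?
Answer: -197 + I*√1163 ≈ -197.0 + 34.103*I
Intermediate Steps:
p = I*√1163 (p = √(-1163) = I*√1163 ≈ 34.103*I)
q = 197 (q = 2 - (-15)*(33 + (-2 - 1*18)) = 2 - (-15)*(33 + (-2 - 18)) = 2 - (-15)*(33 - 20) = 2 - (-15)*13 = 2 - 1*(-195) = 2 + 195 = 197)
p - q = I*√1163 - 1*197 = I*√1163 - 197 = -197 + I*√1163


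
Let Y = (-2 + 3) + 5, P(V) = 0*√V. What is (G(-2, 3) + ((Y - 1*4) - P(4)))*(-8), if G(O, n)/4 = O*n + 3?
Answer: 80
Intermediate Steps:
G(O, n) = 12 + 4*O*n (G(O, n) = 4*(O*n + 3) = 4*(3 + O*n) = 12 + 4*O*n)
P(V) = 0
Y = 6 (Y = 1 + 5 = 6)
(G(-2, 3) + ((Y - 1*4) - P(4)))*(-8) = ((12 + 4*(-2)*3) + ((6 - 1*4) - 1*0))*(-8) = ((12 - 24) + ((6 - 4) + 0))*(-8) = (-12 + (2 + 0))*(-8) = (-12 + 2)*(-8) = -10*(-8) = 80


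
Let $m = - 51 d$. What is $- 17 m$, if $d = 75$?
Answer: $65025$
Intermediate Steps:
$m = -3825$ ($m = \left(-51\right) 75 = -3825$)
$- 17 m = \left(-17\right) \left(-3825\right) = 65025$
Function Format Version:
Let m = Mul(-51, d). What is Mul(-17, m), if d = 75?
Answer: 65025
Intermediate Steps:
m = -3825 (m = Mul(-51, 75) = -3825)
Mul(-17, m) = Mul(-17, -3825) = 65025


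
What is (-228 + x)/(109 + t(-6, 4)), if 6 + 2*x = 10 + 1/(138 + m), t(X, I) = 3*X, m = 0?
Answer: -62375/25116 ≈ -2.4835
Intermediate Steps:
x = 553/276 (x = -3 + (10 + 1/(138 + 0))/2 = -3 + (10 + 1/138)/2 = -3 + (½)*(1381/138) = -3 + 1381/276 = 553/276 ≈ 2.0036)
(-228 + x)/(109 + t(-6, 4)) = (-228 + 553/276)/(109 + 3*(-6)) = -62375/(276*(109 - 18)) = -62375/276/91 = -62375/276*1/91 = -62375/25116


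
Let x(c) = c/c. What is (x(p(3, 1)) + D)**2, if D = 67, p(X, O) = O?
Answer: 4624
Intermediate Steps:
x(c) = 1
(x(p(3, 1)) + D)**2 = (1 + 67)**2 = 68**2 = 4624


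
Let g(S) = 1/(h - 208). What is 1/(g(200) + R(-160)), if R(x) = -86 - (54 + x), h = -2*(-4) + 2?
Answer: 198/3959 ≈ 0.050013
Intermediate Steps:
h = 10 (h = 8 + 2 = 10)
g(S) = -1/198 (g(S) = 1/(10 - 208) = 1/(-198) = -1/198)
R(x) = -140 - x (R(x) = -86 + (-54 - x) = -140 - x)
1/(g(200) + R(-160)) = 1/(-1/198 + (-140 - 1*(-160))) = 1/(-1/198 + (-140 + 160)) = 1/(-1/198 + 20) = 1/(3959/198) = 198/3959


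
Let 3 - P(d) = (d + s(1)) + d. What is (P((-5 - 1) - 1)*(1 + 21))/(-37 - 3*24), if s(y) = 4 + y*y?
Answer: -264/109 ≈ -2.4220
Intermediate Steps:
s(y) = 4 + y²
P(d) = -2 - 2*d (P(d) = 3 - ((d + (4 + 1²)) + d) = 3 - ((d + (4 + 1)) + d) = 3 - ((d + 5) + d) = 3 - ((5 + d) + d) = 3 - (5 + 2*d) = 3 + (-5 - 2*d) = -2 - 2*d)
(P((-5 - 1) - 1)*(1 + 21))/(-37 - 3*24) = ((-2 - 2*((-5 - 1) - 1))*(1 + 21))/(-37 - 3*24) = ((-2 - 2*(-6 - 1))*22)/(-37 - 72) = ((-2 - 2*(-7))*22)/(-109) = ((-2 + 14)*22)*(-1/109) = (12*22)*(-1/109) = 264*(-1/109) = -264/109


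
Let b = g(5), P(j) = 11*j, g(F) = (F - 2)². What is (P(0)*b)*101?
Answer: 0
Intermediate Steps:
g(F) = (-2 + F)²
b = 9 (b = (-2 + 5)² = 3² = 9)
(P(0)*b)*101 = ((11*0)*9)*101 = (0*9)*101 = 0*101 = 0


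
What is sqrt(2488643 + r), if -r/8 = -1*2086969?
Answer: sqrt(19184395) ≈ 4380.0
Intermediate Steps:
r = 16695752 (r = -(-8)*2086969 = -8*(-2086969) = 16695752)
sqrt(2488643 + r) = sqrt(2488643 + 16695752) = sqrt(19184395)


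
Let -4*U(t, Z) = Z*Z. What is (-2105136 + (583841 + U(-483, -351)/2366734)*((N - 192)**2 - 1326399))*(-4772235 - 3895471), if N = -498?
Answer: 20368155768741518112044313/4733468 ≈ 4.3030e+18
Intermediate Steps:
U(t, Z) = -Z**2/4 (U(t, Z) = -Z*Z/4 = -Z**2/4)
(-2105136 + (583841 + U(-483, -351)/2366734)*((N - 192)**2 - 1326399))*(-4772235 - 3895471) = (-2105136 + (583841 - 1/4*(-351)**2/2366734)*((-498 - 192)**2 - 1326399))*(-4772235 - 3895471) = (-2105136 + (583841 - 1/4*123201*(1/2366734))*((-690)**2 - 1326399))*(-8667706) = (-2105136 + (583841 - 123201/4*1/2366734)*(476100 - 1326399))*(-8667706) = (-2105136 + (583841 - 123201/9466936)*(-850299))*(-8667706) = (-2105136 + (5527185257975/9466936)*(-850299))*(-8667706) = (-2105136 - 4699760097670884525/9466936)*(-8667706) = -4699780026858667821/9466936*(-8667706) = 20368155768741518112044313/4733468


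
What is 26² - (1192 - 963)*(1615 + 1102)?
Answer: -621517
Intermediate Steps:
26² - (1192 - 963)*(1615 + 1102) = 676 - 229*2717 = 676 - 1*622193 = 676 - 622193 = -621517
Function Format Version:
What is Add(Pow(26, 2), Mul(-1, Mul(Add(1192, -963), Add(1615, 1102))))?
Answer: -621517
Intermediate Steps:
Add(Pow(26, 2), Mul(-1, Mul(Add(1192, -963), Add(1615, 1102)))) = Add(676, Mul(-1, Mul(229, 2717))) = Add(676, Mul(-1, 622193)) = Add(676, -622193) = -621517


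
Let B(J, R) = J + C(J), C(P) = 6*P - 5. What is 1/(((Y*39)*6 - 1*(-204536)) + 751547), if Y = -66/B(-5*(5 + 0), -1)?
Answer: 5/4780844 ≈ 1.0458e-6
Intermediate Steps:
C(P) = -5 + 6*P
B(J, R) = -5 + 7*J (B(J, R) = J + (-5 + 6*J) = -5 + 7*J)
Y = 11/30 (Y = -66/(-5 + 7*(-5*(5 + 0))) = -66/(-5 + 7*(-5*5)) = -66/(-5 + 7*(-25)) = -66/(-5 - 175) = -66/(-180) = -66*(-1/180) = 11/30 ≈ 0.36667)
1/(((Y*39)*6 - 1*(-204536)) + 751547) = 1/((((11/30)*39)*6 - 1*(-204536)) + 751547) = 1/(((143/10)*6 + 204536) + 751547) = 1/((429/5 + 204536) + 751547) = 1/(1023109/5 + 751547) = 1/(4780844/5) = 5/4780844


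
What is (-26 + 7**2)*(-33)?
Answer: -759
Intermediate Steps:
(-26 + 7**2)*(-33) = (-26 + 49)*(-33) = 23*(-33) = -759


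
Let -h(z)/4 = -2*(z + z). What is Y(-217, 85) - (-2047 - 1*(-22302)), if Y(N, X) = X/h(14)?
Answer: -4537035/224 ≈ -20255.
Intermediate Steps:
h(z) = 16*z (h(z) = -(-8)*(z + z) = -(-8)*2*z = -(-16)*z = 16*z)
Y(N, X) = X/224 (Y(N, X) = X/((16*14)) = X/224)
Y(-217, 85) - (-2047 - 1*(-22302)) = (1/224)*85 - (-2047 - 1*(-22302)) = 85/224 - (-2047 + 22302) = 85/224 - 1*20255 = 85/224 - 20255 = -4537035/224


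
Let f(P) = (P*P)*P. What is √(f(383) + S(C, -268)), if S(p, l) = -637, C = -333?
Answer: 25*√89890 ≈ 7495.4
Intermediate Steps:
f(P) = P³ (f(P) = P²*P = P³)
√(f(383) + S(C, -268)) = √(383³ - 637) = √(56181887 - 637) = √56181250 = 25*√89890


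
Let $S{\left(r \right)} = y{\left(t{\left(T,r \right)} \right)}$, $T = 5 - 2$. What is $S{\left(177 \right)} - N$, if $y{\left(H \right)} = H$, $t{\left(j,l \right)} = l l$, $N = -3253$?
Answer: $34582$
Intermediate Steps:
$T = 3$
$t{\left(j,l \right)} = l^{2}$
$S{\left(r \right)} = r^{2}$
$S{\left(177 \right)} - N = 177^{2} - -3253 = 31329 + 3253 = 34582$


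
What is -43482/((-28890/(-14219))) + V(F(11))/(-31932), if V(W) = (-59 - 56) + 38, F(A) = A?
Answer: -121867982923/5694540 ≈ -21401.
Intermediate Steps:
V(W) = -77 (V(W) = -115 + 38 = -77)
-43482/((-28890/(-14219))) + V(F(11))/(-31932) = -43482/((-28890/(-14219))) - 77/(-31932) = -43482/((-28890*(-1/14219))) - 77*(-1/31932) = -43482/28890/14219 + 77/31932 = -43482*14219/28890 + 77/31932 = -103045093/4815 + 77/31932 = -121867982923/5694540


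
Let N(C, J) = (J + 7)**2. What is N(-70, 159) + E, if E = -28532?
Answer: -976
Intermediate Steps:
N(C, J) = (7 + J)**2
N(-70, 159) + E = (7 + 159)**2 - 28532 = 166**2 - 28532 = 27556 - 28532 = -976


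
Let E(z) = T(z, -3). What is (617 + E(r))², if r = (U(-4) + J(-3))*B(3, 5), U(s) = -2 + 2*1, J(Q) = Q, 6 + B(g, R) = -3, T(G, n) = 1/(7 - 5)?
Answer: 1525225/4 ≈ 3.8131e+5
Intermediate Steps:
T(G, n) = ½ (T(G, n) = 1/2 = ½)
B(g, R) = -9 (B(g, R) = -6 - 3 = -9)
U(s) = 0 (U(s) = -2 + 2 = 0)
r = 27 (r = (0 - 3)*(-9) = -3*(-9) = 27)
E(z) = ½
(617 + E(r))² = (617 + ½)² = (1235/2)² = 1525225/4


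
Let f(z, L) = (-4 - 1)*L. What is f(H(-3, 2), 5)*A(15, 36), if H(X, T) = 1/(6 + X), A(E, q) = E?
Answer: -375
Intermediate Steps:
f(z, L) = -5*L
f(H(-3, 2), 5)*A(15, 36) = -5*5*15 = -25*15 = -375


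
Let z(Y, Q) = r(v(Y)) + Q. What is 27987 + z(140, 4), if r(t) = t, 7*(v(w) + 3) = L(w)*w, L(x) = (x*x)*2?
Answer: 811988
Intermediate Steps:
L(x) = 2*x² (L(x) = x²*2 = 2*x²)
v(w) = -3 + 2*w³/7 (v(w) = -3 + ((2*w²)*w)/7 = -3 + (2*w³)/7 = -3 + 2*w³/7)
z(Y, Q) = -3 + Q + 2*Y³/7 (z(Y, Q) = (-3 + 2*Y³/7) + Q = -3 + Q + 2*Y³/7)
27987 + z(140, 4) = 27987 + (-3 + 4 + (2/7)*140³) = 27987 + (-3 + 4 + (2/7)*2744000) = 27987 + (-3 + 4 + 784000) = 27987 + 784001 = 811988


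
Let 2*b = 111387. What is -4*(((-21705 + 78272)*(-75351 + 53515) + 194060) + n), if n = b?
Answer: 4939789034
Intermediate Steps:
b = 111387/2 (b = (½)*111387 = 111387/2 ≈ 55694.)
n = 111387/2 ≈ 55694.
-4*(((-21705 + 78272)*(-75351 + 53515) + 194060) + n) = -4*(((-21705 + 78272)*(-75351 + 53515) + 194060) + 111387/2) = -4*((56567*(-21836) + 194060) + 111387/2) = -4*((-1235197012 + 194060) + 111387/2) = -4*(-1235002952 + 111387/2) = -4*(-2469894517/2) = 4939789034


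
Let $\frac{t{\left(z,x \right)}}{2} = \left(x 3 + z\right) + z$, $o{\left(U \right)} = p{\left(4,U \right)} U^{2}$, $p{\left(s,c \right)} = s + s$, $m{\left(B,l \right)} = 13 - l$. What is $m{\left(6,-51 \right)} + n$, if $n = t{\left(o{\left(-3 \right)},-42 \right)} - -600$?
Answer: $700$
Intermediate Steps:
$p{\left(s,c \right)} = 2 s$
$o{\left(U \right)} = 8 U^{2}$ ($o{\left(U \right)} = 2 \cdot 4 U^{2} = 8 U^{2}$)
$t{\left(z,x \right)} = 4 z + 6 x$ ($t{\left(z,x \right)} = 2 \left(\left(x 3 + z\right) + z\right) = 2 \left(\left(3 x + z\right) + z\right) = 2 \left(\left(z + 3 x\right) + z\right) = 2 \left(2 z + 3 x\right) = 4 z + 6 x$)
$n = 636$ ($n = \left(4 \cdot 8 \left(-3\right)^{2} + 6 \left(-42\right)\right) - -600 = \left(4 \cdot 8 \cdot 9 - 252\right) + 600 = \left(4 \cdot 72 - 252\right) + 600 = \left(288 - 252\right) + 600 = 36 + 600 = 636$)
$m{\left(6,-51 \right)} + n = \left(13 - -51\right) + 636 = \left(13 + 51\right) + 636 = 64 + 636 = 700$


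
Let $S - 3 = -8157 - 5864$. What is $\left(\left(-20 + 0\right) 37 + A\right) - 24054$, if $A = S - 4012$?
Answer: $-42824$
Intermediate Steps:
$S = -14018$ ($S = 3 - 14021 = -14018$)
$A = -18030$ ($A = -14018 - 4012 = -18030$)
$\left(\left(-20 + 0\right) 37 + A\right) - 24054 = \left(\left(-20 + 0\right) 37 - 18030\right) - 24054 = \left(\left(-20\right) 37 - 18030\right) - 24054 = \left(-740 - 18030\right) - 24054 = -18770 - 24054 = -42824$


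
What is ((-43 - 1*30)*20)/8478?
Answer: -730/4239 ≈ -0.17221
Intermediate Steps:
((-43 - 1*30)*20)/8478 = ((-43 - 30)*20)*(1/8478) = -73*20*(1/8478) = -1460*1/8478 = -730/4239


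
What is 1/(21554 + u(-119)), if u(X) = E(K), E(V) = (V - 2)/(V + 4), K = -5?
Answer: 1/21561 ≈ 4.6380e-5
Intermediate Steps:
E(V) = (-2 + V)/(4 + V)
u(X) = 7 (u(X) = (-2 - 5)/(4 - 5) = -7/(-1) = -1*(-7) = 7)
1/(21554 + u(-119)) = 1/(21554 + 7) = 1/21561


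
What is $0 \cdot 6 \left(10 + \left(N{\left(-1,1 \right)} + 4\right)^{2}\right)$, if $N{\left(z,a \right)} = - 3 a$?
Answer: $0$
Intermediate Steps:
$0 \cdot 6 \left(10 + \left(N{\left(-1,1 \right)} + 4\right)^{2}\right) = 0 \cdot 6 \left(10 + \left(\left(-3\right) 1 + 4\right)^{2}\right) = 0 \cdot 6 \left(10 + \left(-3 + 4\right)^{2}\right) = 0 \cdot 6 \left(10 + 1^{2}\right) = 0 \cdot 6 \left(10 + 1\right) = 0 \cdot 6 \cdot 11 = 0 \cdot 66 = 0$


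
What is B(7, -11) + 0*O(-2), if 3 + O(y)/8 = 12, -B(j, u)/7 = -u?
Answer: -77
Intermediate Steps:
B(j, u) = 7*u (B(j, u) = -(-7)*u = 7*u)
O(y) = 72 (O(y) = -24 + 8*12 = -24 + 96 = 72)
B(7, -11) + 0*O(-2) = 7*(-11) + 0*72 = -77 + 0 = -77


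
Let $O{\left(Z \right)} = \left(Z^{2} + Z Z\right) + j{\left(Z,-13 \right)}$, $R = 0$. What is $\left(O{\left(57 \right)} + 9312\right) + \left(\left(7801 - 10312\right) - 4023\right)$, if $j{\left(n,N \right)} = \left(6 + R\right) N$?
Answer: $9198$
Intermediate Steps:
$j{\left(n,N \right)} = 6 N$ ($j{\left(n,N \right)} = \left(6 + 0\right) N = 6 N$)
$O{\left(Z \right)} = -78 + 2 Z^{2}$ ($O{\left(Z \right)} = \left(Z^{2} + Z Z\right) + 6 \left(-13\right) = \left(Z^{2} + Z^{2}\right) - 78 = 2 Z^{2} - 78 = -78 + 2 Z^{2}$)
$\left(O{\left(57 \right)} + 9312\right) + \left(\left(7801 - 10312\right) - 4023\right) = \left(\left(-78 + 2 \cdot 57^{2}\right) + 9312\right) + \left(\left(7801 - 10312\right) - 4023\right) = \left(\left(-78 + 2 \cdot 3249\right) + 9312\right) - 6534 = \left(\left(-78 + 6498\right) + 9312\right) - 6534 = \left(6420 + 9312\right) - 6534 = 15732 - 6534 = 9198$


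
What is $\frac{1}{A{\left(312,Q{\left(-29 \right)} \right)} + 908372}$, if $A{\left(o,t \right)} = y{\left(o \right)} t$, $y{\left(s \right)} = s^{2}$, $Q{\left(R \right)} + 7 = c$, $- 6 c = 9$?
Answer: $\frac{1}{80948} \approx 1.2354 \cdot 10^{-5}$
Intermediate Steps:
$c = - \frac{3}{2}$ ($c = \left(- \frac{1}{6}\right) 9 = - \frac{3}{2} \approx -1.5$)
$Q{\left(R \right)} = - \frac{17}{2}$ ($Q{\left(R \right)} = -7 - \frac{3}{2} = - \frac{17}{2}$)
$A{\left(o,t \right)} = t o^{2}$ ($A{\left(o,t \right)} = o^{2} t = t o^{2}$)
$\frac{1}{A{\left(312,Q{\left(-29 \right)} \right)} + 908372} = \frac{1}{- \frac{17 \cdot 312^{2}}{2} + 908372} = \frac{1}{\left(- \frac{17}{2}\right) 97344 + 908372} = \frac{1}{-827424 + 908372} = \frac{1}{80948}$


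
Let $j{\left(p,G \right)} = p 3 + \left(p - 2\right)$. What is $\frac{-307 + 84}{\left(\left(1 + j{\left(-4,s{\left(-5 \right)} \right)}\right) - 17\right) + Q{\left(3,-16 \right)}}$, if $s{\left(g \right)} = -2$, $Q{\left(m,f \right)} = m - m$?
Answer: $\frac{223}{34} \approx 6.5588$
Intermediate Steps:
$Q{\left(m,f \right)} = 0$
$j{\left(p,G \right)} = -2 + 4 p$ ($j{\left(p,G \right)} = 3 p + \left(-2 + p\right) = -2 + 4 p$)
$\frac{-307 + 84}{\left(\left(1 + j{\left(-4,s{\left(-5 \right)} \right)}\right) - 17\right) + Q{\left(3,-16 \right)}} = \frac{-307 + 84}{\left(\left(1 + \left(-2 + 4 \left(-4\right)\right)\right) - 17\right) + 0} = - \frac{223}{\left(\left(1 - 18\right) - 17\right) + 0} = - \frac{223}{\left(-17 - 17\right) + 0} = - \frac{223}{-34 + 0} = - \frac{223}{-34} = \left(-223\right) \left(- \frac{1}{34}\right) = \frac{223}{34}$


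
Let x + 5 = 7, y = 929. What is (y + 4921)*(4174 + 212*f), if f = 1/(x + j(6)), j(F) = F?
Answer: 24572925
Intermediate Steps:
x = 2 (x = -5 + 7 = 2)
f = ⅛ (f = 1/(2 + 6) = 1/8 = ⅛ ≈ 0.12500)
(y + 4921)*(4174 + 212*f) = (929 + 4921)*(4174 + 212*(⅛)) = 5850*(4174 + 53/2) = 5850*(8401/2) = 24572925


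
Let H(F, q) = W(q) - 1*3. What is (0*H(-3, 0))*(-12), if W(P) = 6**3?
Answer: 0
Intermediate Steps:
W(P) = 216
H(F, q) = 213 (H(F, q) = 216 - 1*3 = 216 - 3 = 213)
(0*H(-3, 0))*(-12) = (0*213)*(-12) = 0*(-12) = 0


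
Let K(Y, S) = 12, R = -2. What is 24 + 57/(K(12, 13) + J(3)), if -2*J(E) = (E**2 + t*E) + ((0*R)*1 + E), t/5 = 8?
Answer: 413/18 ≈ 22.944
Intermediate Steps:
t = 40 (t = 5*8 = 40)
J(E) = -41*E/2 - E**2/2 (J(E) = -((E**2 + 40*E) + ((0*(-2))*1 + E))/2 = -((E**2 + 40*E) + (0*1 + E))/2 = -((E**2 + 40*E) + (0 + E))/2 = -((E**2 + 40*E) + E)/2 = -(E**2 + 41*E)/2 = -41*E/2 - E**2/2)
24 + 57/(K(12, 13) + J(3)) = 24 + 57/(12 - 1/2*3*(41 + 3)) = 24 + 57/(12 - 1/2*3*44) = 24 + 57/(12 - 66) = 24 + 57/(-54) = 24 + 57*(-1/54) = 24 - 19/18 = 413/18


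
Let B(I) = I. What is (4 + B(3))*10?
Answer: 70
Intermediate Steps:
(4 + B(3))*10 = (4 + 3)*10 = 7*10 = 70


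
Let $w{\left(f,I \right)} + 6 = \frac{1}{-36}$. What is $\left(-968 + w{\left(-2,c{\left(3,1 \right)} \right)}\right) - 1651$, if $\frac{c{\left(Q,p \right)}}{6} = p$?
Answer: $- \frac{94501}{36} \approx -2625.0$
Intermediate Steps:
$c{\left(Q,p \right)} = 6 p$
$w{\left(f,I \right)} = - \frac{217}{36}$ ($w{\left(f,I \right)} = -6 + \frac{1}{-36} = -6 - \frac{1}{36} = - \frac{217}{36}$)
$\left(-968 + w{\left(-2,c{\left(3,1 \right)} \right)}\right) - 1651 = \left(-968 - \frac{217}{36}\right) - 1651 = - \frac{35065}{36} - 1651 = - \frac{94501}{36}$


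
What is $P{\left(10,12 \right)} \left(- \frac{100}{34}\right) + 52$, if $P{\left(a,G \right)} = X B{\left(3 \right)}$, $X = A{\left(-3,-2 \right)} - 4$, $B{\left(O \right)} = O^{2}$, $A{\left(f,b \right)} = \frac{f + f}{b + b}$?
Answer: $\frac{2009}{17} \approx 118.18$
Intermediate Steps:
$A{\left(f,b \right)} = \frac{f}{b}$ ($A{\left(f,b \right)} = \frac{2 f}{2 b} = 2 f \frac{1}{2 b} = \frac{f}{b}$)
$X = - \frac{5}{2}$ ($X = - \frac{3}{-2} - 4 = \left(-3\right) \left(- \frac{1}{2}\right) - 4 = \frac{3}{2} - 4 = - \frac{5}{2} \approx -2.5$)
$P{\left(a,G \right)} = - \frac{45}{2}$ ($P{\left(a,G \right)} = - \frac{5 \cdot 3^{2}}{2} = \left(- \frac{5}{2}\right) 9 = - \frac{45}{2}$)
$P{\left(10,12 \right)} \left(- \frac{100}{34}\right) + 52 = - \frac{45 \left(- \frac{100}{34}\right)}{2} + 52 = - \frac{45 \left(\left(-100\right) \frac{1}{34}\right)}{2} + 52 = \left(- \frac{45}{2}\right) \left(- \frac{50}{17}\right) + 52 = \frac{1125}{17} + 52 = \frac{2009}{17}$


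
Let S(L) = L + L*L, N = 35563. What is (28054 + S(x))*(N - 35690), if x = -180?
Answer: -7654798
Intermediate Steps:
S(L) = L + L**2
(28054 + S(x))*(N - 35690) = (28054 - 180*(1 - 180))*(35563 - 35690) = (28054 - 180*(-179))*(-127) = (28054 + 32220)*(-127) = 60274*(-127) = -7654798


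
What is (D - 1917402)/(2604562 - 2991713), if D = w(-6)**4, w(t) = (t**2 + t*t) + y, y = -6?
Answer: -17057334/387151 ≈ -44.059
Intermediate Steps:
w(t) = -6 + 2*t**2 (w(t) = (t**2 + t*t) - 6 = (t**2 + t**2) - 6 = 2*t**2 - 6 = -6 + 2*t**2)
D = 18974736 (D = (-6 + 2*(-6)**2)**4 = (-6 + 2*36)**4 = (-6 + 72)**4 = 66**4 = 18974736)
(D - 1917402)/(2604562 - 2991713) = (18974736 - 1917402)/(2604562 - 2991713) = 17057334/(-387151) = 17057334*(-1/387151) = -17057334/387151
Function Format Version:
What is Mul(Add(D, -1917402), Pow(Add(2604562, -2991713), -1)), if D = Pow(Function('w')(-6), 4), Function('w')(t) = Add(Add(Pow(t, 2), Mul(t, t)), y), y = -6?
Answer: Rational(-17057334, 387151) ≈ -44.059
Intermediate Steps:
Function('w')(t) = Add(-6, Mul(2, Pow(t, 2))) (Function('w')(t) = Add(Add(Pow(t, 2), Mul(t, t)), -6) = Add(Add(Pow(t, 2), Pow(t, 2)), -6) = Add(Mul(2, Pow(t, 2)), -6) = Add(-6, Mul(2, Pow(t, 2))))
D = 18974736 (D = Pow(Add(-6, Mul(2, Pow(-6, 2))), 4) = Pow(Add(-6, Mul(2, 36)), 4) = Pow(Add(-6, 72), 4) = Pow(66, 4) = 18974736)
Mul(Add(D, -1917402), Pow(Add(2604562, -2991713), -1)) = Mul(Add(18974736, -1917402), Pow(Add(2604562, -2991713), -1)) = Mul(17057334, Pow(-387151, -1)) = Mul(17057334, Rational(-1, 387151)) = Rational(-17057334, 387151)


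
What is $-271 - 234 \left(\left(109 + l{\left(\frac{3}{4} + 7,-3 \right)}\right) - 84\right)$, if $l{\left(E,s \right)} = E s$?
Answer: $- \frac{1361}{2} \approx -680.5$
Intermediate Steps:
$-271 - 234 \left(\left(109 + l{\left(\frac{3}{4} + 7,-3 \right)}\right) - 84\right) = -271 - 234 \left(\left(109 + \left(\frac{3}{4} + 7\right) \left(-3\right)\right) - 84\right) = -271 - 234 \left(\left(109 + \frac{31}{4} \left(-3\right)\right) - 84\right) = -271 - 234 \left(\left(109 - \frac{93}{4}\right) - 84\right) = -271 - 234 \left(\frac{343}{4} - 84\right) = -271 - \frac{819}{2} = - \frac{1361}{2}$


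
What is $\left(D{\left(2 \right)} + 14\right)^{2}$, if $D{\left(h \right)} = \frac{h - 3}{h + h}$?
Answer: $\frac{3025}{16} \approx 189.06$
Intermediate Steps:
$D{\left(h \right)} = \frac{-3 + h}{2 h}$
$\left(D{\left(2 \right)} + 14\right)^{2} = \left(\frac{-3 + 2}{2 \cdot 2} + 14\right)^{2} = \left(\frac{1}{2} \cdot \frac{1}{2} \left(-1\right) + 14\right)^{2} = \left(- \frac{1}{4} + 14\right)^{2} = \left(\frac{55}{4}\right)^{2} = \frac{3025}{16}$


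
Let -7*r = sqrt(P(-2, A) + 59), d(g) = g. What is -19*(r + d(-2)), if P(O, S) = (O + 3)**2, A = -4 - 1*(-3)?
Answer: 38 + 38*sqrt(15)/7 ≈ 59.025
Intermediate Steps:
A = -1 (A = -4 + 3 = -1)
P(O, S) = (3 + O)**2
r = -2*sqrt(15)/7 (r = -sqrt((3 - 2)**2 + 59)/7 = -sqrt(1**2 + 59)/7 = -sqrt(1 + 59)/7 = -2*sqrt(15)/7 ≈ -1.1066)
-19*(r + d(-2)) = -19*(-2*sqrt(15)/7 - 2) = -19*(-2 - 2*sqrt(15)/7) = 38 + 38*sqrt(15)/7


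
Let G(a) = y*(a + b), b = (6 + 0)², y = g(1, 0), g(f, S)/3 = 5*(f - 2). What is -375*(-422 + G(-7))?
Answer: 321375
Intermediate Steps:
g(f, S) = -30 + 15*f (g(f, S) = 3*(5*(f - 2)) = 3*(5*(-2 + f)) = 3*(-10 + 5*f) = -30 + 15*f)
y = -15 (y = -30 + 15*1 = -30 + 15 = -15)
b = 36 (b = 6² = 36)
G(a) = -540 - 15*a (G(a) = -15*(a + 36) = -15*(36 + a) = -540 - 15*a)
-375*(-422 + G(-7)) = -375*(-422 + (-540 - 15*(-7))) = -375*(-422 + (-540 + 105)) = -375*(-422 - 435) = -375*(-857) = 321375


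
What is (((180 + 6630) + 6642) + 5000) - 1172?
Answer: 17280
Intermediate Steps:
(((180 + 6630) + 6642) + 5000) - 1172 = ((6810 + 6642) + 5000) - 1172 = (13452 + 5000) - 1172 = 18452 - 1172 = 17280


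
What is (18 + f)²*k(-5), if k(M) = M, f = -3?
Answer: -1125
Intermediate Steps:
(18 + f)²*k(-5) = (18 - 3)²*(-5) = 15²*(-5) = 225*(-5) = -1125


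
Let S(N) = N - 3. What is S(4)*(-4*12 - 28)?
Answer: -76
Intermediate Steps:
S(N) = -3 + N
S(4)*(-4*12 - 28) = (-3 + 4)*(-4*12 - 28) = 1*(-48 - 28) = 1*(-76) = -76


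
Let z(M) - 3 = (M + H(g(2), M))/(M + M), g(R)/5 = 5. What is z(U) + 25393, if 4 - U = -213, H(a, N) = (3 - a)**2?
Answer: 11022565/434 ≈ 25398.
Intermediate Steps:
g(R) = 25 (g(R) = 5*5 = 25)
U = 217 (U = 4 - 1*(-213) = 4 + 213 = 217)
z(M) = 3 + (484 + M)/(2*M) (z(M) = 3 + (M + (-3 + 25)**2)/(M + M) = 3 + (M + 22**2)/((2*M)) = 3 + (M + 484)*(1/(2*M)) = 3 + (484 + M)*(1/(2*M)) = 3 + (484 + M)/(2*M))
z(U) + 25393 = (7/2 + 242/217) + 25393 = 2003/434 + 25393 = 11022565/434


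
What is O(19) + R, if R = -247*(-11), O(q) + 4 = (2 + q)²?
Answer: 3154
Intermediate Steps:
O(q) = -4 + (2 + q)²
R = 2717
O(19) + R = 19*(4 + 19) + 2717 = 19*23 + 2717 = 437 + 2717 = 3154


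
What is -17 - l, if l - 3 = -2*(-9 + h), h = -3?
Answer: -44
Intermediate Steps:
l = 27 (l = 3 - 2*(-9 - 3) = 3 - 2*(-12) = 3 + 24 = 27)
-17 - l = -17 - 1*27 = -17 - 27 = -44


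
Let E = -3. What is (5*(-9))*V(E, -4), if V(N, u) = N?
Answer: 135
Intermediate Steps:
(5*(-9))*V(E, -4) = (5*(-9))*(-3) = -45*(-3) = 135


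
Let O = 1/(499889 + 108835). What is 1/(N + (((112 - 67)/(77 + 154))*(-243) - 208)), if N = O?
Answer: -46871748/11968122487 ≈ -0.0039164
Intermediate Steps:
O = 1/608724 ≈ 1.6428e-6
N = 1/608724 ≈ 1.6428e-6
1/(N + (((112 - 67)/(77 + 154))*(-243) - 208)) = 1/(1/608724 + (((112 - 67)/(77 + 154))*(-243) - 208)) = 1/(1/608724 + ((45/231)*(-243) - 208)) = 1/(1/608724 + ((45*(1/231))*(-243) - 208)) = 1/(1/608724 + ((15/77)*(-243) - 208)) = 1/(1/608724 + (-3645/77 - 208)) = 1/(1/608724 - 19661/77) = 1/(-11968122487/46871748) = -46871748/11968122487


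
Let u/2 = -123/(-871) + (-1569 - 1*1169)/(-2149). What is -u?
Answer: -5298250/1871779 ≈ -2.8306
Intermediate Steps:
u = 5298250/1871779 (u = 2*(-123/(-871) + (-1569 - 1*1169)/(-2149)) = 2*(-123*(-1/871) + (-1569 - 1169)*(-1/2149)) = 2*(123/871 - 2738*(-1/2149)) = 2*(123/871 + 2738/2149) = 2*(2649125/1871779) = 5298250/1871779 ≈ 2.8306)
-u = -1*5298250/1871779 = -5298250/1871779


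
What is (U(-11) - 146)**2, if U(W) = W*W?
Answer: 625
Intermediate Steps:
U(W) = W**2
(U(-11) - 146)**2 = ((-11)**2 - 146)**2 = (121 - 146)**2 = (-25)**2 = 625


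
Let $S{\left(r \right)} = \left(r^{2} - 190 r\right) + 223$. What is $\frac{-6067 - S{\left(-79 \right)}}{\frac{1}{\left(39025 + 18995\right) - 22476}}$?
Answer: $-978917304$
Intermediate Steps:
$S{\left(r \right)} = 223 + r^{2} - 190 r$
$\frac{-6067 - S{\left(-79 \right)}}{\frac{1}{\left(39025 + 18995\right) - 22476}} = \frac{-6067 - \left(223 + \left(-79\right)^{2} - -15010\right)}{\frac{1}{\left(39025 + 18995\right) - 22476}} = \frac{-6067 - \left(223 + 6241 + 15010\right)}{\frac{1}{58020 - 22476}} = \frac{-6067 - 21474}{\frac{1}{35544}} = \left(-6067 - 21474\right) \frac{1}{\frac{1}{35544}} = \left(-27541\right) 35544 = -978917304$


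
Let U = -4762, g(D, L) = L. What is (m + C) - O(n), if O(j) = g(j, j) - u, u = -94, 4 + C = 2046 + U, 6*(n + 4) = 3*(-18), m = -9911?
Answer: -12712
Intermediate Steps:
n = -13 (n = -4 + (3*(-18))/6 = -4 + (⅙)*(-54) = -4 - 9 = -13)
C = -2720 (C = -4 + (2046 - 4762) = -4 - 2716 = -2720)
O(j) = 94 + j (O(j) = j - 1*(-94) = j + 94 = 94 + j)
(m + C) - O(n) = (-9911 - 2720) - (94 - 13) = -12631 - 1*81 = -12631 - 81 = -12712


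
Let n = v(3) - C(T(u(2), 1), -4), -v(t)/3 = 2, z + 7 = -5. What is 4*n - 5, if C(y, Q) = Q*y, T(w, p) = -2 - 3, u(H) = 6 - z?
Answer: -109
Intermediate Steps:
z = -12 (z = -7 - 5 = -12)
v(t) = -6 (v(t) = -3*2 = -6)
u(H) = 18 (u(H) = 6 - 1*(-12) = 6 + 12 = 18)
T(w, p) = -5
n = -26 (n = -6 - (-4)*(-5) = -6 - 1*20 = -6 - 20 = -26)
4*n - 5 = 4*(-26) - 5 = -104 - 5 = -109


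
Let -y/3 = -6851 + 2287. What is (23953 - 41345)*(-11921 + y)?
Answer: -30801232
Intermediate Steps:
y = 13692 (y = -3*(-6851 + 2287) = -3*(-4564) = 13692)
(23953 - 41345)*(-11921 + y) = (23953 - 41345)*(-11921 + 13692) = -17392*1771 = -30801232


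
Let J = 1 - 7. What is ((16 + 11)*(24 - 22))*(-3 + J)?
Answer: -486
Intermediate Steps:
J = -6
((16 + 11)*(24 - 22))*(-3 + J) = ((16 + 11)*(24 - 22))*(-3 - 6) = (27*2)*(-9) = 54*(-9) = -486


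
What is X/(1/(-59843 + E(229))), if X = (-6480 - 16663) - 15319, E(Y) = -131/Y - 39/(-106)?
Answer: 27935603242447/12137 ≈ 2.3017e+9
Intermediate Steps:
E(Y) = 39/106 - 131/Y (E(Y) = -131/Y - 39*(-1/106) = -131/Y + 39/106 = 39/106 - 131/Y)
X = -38462 (X = -23143 - 15319 = -38462)
X/(1/(-59843 + E(229))) = -(-121988367689/53 - 5038522/229) = -38462/(1/(-59843 + (39/106 - 131/229))) = -38462/(1/(-59843 - 4955/24274)) = -38462/(1/(-1452633937/24274)) = -38462/(-24274/1452633937) = -38462*(-1452633937/24274) = 27935603242447/12137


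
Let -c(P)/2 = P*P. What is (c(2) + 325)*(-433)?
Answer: -137261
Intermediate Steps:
c(P) = -2*P**2 (c(P) = -2*P*P = -2*P**2)
(c(2) + 325)*(-433) = (-2*2**2 + 325)*(-433) = (-2*4 + 325)*(-433) = (-8 + 325)*(-433) = 317*(-433) = -137261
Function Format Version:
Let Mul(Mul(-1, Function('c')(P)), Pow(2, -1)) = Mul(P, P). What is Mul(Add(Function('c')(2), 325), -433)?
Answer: -137261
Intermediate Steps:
Function('c')(P) = Mul(-2, Pow(P, 2)) (Function('c')(P) = Mul(-2, Mul(P, P)) = Mul(-2, Pow(P, 2)))
Mul(Add(Function('c')(2), 325), -433) = Mul(Add(Mul(-2, Pow(2, 2)), 325), -433) = Mul(Add(Mul(-2, 4), 325), -433) = Mul(Add(-8, 325), -433) = Mul(317, -433) = -137261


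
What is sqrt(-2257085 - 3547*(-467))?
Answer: 2*I*sqrt(150159) ≈ 775.01*I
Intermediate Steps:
sqrt(-2257085 - 3547*(-467)) = sqrt(-2257085 + 1656449) = sqrt(-600636) = 2*I*sqrt(150159)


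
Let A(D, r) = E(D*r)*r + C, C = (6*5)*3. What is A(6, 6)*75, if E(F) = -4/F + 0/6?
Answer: 6700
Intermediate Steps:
E(F) = -4/F (E(F) = -4/F + 0*(1/6) = -4/F + 0 = -4/F)
C = 90 (C = 30*3 = 90)
A(D, r) = 90 - 4/D (A(D, r) = (-4*1/(D*r))*r + 90 = (-4/(D*r))*r + 90 = -4/D + 90 = 90 - 4/D)
A(6, 6)*75 = (90 - 4/6)*75 = (90 - 4*1/6)*75 = (90 - 2/3)*75 = (268/3)*75 = 6700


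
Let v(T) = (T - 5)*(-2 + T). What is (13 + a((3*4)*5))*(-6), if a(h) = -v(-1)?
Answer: 30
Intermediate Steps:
v(T) = (-5 + T)*(-2 + T)
a(h) = -18 (a(h) = -(10 + (-1)**2 - 7*(-1)) = -(10 + 1 + 7) = -1*18 = -18)
(13 + a((3*4)*5))*(-6) = (13 - 18)*(-6) = -5*(-6) = 30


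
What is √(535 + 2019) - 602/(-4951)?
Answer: 602/4951 + √2554 ≈ 50.659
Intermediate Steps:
√(535 + 2019) - 602/(-4951) = √2554 - 602*(-1/4951) = √2554 + 602/4951 = 602/4951 + √2554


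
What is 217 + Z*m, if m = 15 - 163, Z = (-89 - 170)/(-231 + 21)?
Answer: 517/15 ≈ 34.467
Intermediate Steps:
Z = 37/30 (Z = -259/(-210) = -259*(-1/210) = 37/30 ≈ 1.2333)
m = -148
217 + Z*m = 217 + (37/30)*(-148) = 217 - 2738/15 = 517/15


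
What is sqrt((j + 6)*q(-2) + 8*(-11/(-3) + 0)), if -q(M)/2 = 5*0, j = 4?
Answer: 2*sqrt(66)/3 ≈ 5.4160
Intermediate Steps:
q(M) = 0 (q(M) = -10*0 = -2*0 = 0)
sqrt((j + 6)*q(-2) + 8*(-11/(-3) + 0)) = sqrt((4 + 6)*0 + 8*(-11/(-3) + 0)) = sqrt(10*0 + 8*(-11*(-1/3) + 0)) = sqrt(0 + 8*(11/3 + 0)) = sqrt(0 + 8*(11/3)) = sqrt(0 + 88/3) = sqrt(88/3) = 2*sqrt(66)/3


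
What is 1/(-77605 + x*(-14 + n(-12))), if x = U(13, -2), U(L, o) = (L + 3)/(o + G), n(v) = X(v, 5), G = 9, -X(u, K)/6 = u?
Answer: -7/542307 ≈ -1.2908e-5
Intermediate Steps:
X(u, K) = -6*u
n(v) = -6*v
U(L, o) = (3 + L)/(9 + o) (U(L, o) = (L + 3)/(o + 9) = (3 + L)/(9 + o))
x = 16/7 (x = (3 + 13)/(9 - 2) = 16/7 ≈ 2.2857)
1/(-77605 + x*(-14 + n(-12))) = 1/(-77605 + 16*(-14 - 6*(-12))/7) = 1/(-77605 + 16*(-14 + 72)/7) = 1/(-77605 + (16/7)*58) = 1/(-77605 + 928/7) = 1/(-542307/7) = -7/542307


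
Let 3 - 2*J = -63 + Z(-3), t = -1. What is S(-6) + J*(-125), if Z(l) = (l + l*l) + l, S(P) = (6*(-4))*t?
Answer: -7827/2 ≈ -3913.5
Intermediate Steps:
S(P) = 24 (S(P) = (6*(-4))*(-1) = -24*(-1) = 24)
Z(l) = l² + 2*l (Z(l) = (l + l²) + l = l² + 2*l)
J = 63/2 (J = 3/2 - (-63 - 3*(2 - 3))/2 = 3/2 - (-63 - 3*(-1))/2 = 3/2 - (-63 + 3)/2 = 3/2 - ½*(-60) = 3/2 + 30 = 63/2 ≈ 31.500)
S(-6) + J*(-125) = 24 + (63/2)*(-125) = 24 - 7875/2 = -7827/2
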